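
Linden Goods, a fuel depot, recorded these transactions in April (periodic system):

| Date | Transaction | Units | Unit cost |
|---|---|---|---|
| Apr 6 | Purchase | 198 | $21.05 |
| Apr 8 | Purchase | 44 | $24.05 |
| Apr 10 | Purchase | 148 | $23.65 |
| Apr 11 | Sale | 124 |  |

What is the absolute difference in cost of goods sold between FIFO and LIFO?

$322.40

FIFO COGS: 124 @ $21.05 = $2,610.20
LIFO COGS: 124 @ $23.65 = $2,932.60
Difference = |$2,610.20 − $2,932.60| = $322.40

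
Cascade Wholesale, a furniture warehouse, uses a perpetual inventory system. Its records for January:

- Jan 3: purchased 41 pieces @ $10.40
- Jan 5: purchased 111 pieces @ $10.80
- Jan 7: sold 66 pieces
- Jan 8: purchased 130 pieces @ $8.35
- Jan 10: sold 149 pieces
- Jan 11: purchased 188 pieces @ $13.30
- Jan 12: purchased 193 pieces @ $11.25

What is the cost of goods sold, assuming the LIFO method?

COGS = $2,003.50

Jan 7, 66 sold [LIFO — newest first]: 66 @ $10.80 = $712.80
Jan 10, 149 sold [LIFO — newest first]: 130 @ $8.35 + 19 @ $10.80 = $1,290.70
Total COGS = $712.80 + $1,290.70 = $2,003.50
Ending inventory: 41 @ $10.40 + 26 @ $10.80 + 188 @ $13.30 + 193 @ $11.25 = $5,378.85
Check: goods available $7,382.35 = COGS $2,003.50 + ending $5,378.85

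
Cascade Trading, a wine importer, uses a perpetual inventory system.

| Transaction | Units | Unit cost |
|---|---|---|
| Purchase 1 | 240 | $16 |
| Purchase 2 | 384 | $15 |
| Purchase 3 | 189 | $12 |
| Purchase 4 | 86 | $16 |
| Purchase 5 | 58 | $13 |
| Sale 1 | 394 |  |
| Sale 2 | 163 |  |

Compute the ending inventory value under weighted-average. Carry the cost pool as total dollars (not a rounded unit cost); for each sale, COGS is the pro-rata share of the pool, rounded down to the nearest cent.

Ending inventory = $5,850.79

After Purchase 1: 240 on hand, pool $3,840.00 (≈ $16.0000 each)
After Purchase 2: 624 on hand, pool $9,600.00 (≈ $15.3846 each)
After Purchase 3: 813 on hand, pool $11,868.00 (≈ $14.5978 each)
After Purchase 4: 899 on hand, pool $13,244.00 (≈ $14.7319 each)
After Purchase 5: 957 on hand, pool $13,998.00 (≈ $14.6270 each)
Sale 1, sell 394: 394/957 × $13,998.00 → $5,763.02
Sale 2, sell 163: 163/563 × $8,234.98 → $2,384.19
Total COGS = $5,763.02 + $2,384.19 = $8,147.21
Ending inventory (cost pool remaining) = $5,850.79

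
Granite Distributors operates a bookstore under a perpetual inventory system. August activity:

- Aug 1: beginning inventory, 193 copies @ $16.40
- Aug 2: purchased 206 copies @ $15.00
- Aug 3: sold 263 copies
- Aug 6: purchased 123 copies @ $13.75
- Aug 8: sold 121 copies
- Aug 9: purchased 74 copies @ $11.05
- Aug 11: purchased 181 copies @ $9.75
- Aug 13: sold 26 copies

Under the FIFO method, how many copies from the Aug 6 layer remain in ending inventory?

112

Aug 3, 263 sold [FIFO — oldest first]: 193 @ $16.40 + 70 @ $15.00 = $4,215.20
Aug 8, 121 sold [FIFO — oldest first]: 121 @ $15.00 = $1,815.00
Aug 13, 26 sold [FIFO — oldest first]: 15 @ $15.00 + 11 @ $13.75 = $376.25
Total COGS = $4,215.20 + $1,815.00 + $376.25 = $6,406.45
Ending inventory: 112 @ $13.75 + 74 @ $11.05 + 181 @ $9.75 = $4,122.45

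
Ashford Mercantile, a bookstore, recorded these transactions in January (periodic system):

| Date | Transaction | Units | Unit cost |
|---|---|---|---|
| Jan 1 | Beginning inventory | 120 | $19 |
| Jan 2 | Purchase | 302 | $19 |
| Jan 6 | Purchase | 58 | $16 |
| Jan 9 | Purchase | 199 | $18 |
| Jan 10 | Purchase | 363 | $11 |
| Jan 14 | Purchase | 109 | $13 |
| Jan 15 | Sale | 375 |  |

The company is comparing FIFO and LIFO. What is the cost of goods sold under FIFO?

FIFO COGS: 120 @ $19 + 255 @ $19 = $7,125
LIFO COGS: 109 @ $13 + 266 @ $11 = $4,343

COGS = $7,125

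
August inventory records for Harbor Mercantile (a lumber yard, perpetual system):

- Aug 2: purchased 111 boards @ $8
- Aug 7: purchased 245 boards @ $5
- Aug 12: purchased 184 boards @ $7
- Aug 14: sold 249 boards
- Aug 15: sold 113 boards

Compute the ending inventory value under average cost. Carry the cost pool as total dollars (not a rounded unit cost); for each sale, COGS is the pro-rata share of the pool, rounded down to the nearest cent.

After Aug 2: 111 on hand, pool $888.00 (≈ $8.0000 each)
After Aug 7: 356 on hand, pool $2,113.00 (≈ $5.9354 each)
After Aug 12: 540 on hand, pool $3,401.00 (≈ $6.2981 each)
Aug 14, sell 249: 249/540 × $3,401.00 → $1,568.23
Aug 15, sell 113: 113/291 × $1,832.77 → $711.69
Total COGS = $1,568.23 + $711.69 = $2,279.92
Ending inventory (cost pool remaining) = $1,121.08

Ending inventory = $1,121.08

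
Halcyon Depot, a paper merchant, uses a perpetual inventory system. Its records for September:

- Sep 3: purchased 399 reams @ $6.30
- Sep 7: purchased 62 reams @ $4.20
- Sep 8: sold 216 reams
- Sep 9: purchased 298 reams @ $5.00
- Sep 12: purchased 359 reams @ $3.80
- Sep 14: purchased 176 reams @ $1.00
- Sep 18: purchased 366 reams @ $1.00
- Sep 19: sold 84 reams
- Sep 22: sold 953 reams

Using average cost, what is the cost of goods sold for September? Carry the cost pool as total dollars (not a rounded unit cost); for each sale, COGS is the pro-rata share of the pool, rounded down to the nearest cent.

After Sep 3: 399 on hand, pool $2,513.70 (≈ $6.3000 each)
After Sep 7: 461 on hand, pool $2,774.10 (≈ $6.0176 each)
Sep 8, sell 216: 216/461 × $2,774.10 → $1,299.79
After Sep 9: 543 on hand, pool $2,964.31 (≈ $5.4591 each)
After Sep 12: 902 on hand, pool $4,328.51 (≈ $4.7988 each)
After Sep 14: 1078 on hand, pool $4,504.51 (≈ $4.1786 each)
After Sep 18: 1444 on hand, pool $4,870.51 (≈ $3.3729 each)
Sep 19, sell 84: 84/1444 × $4,870.51 → $283.32
Sep 22, sell 953: 953/1360 × $4,587.19 → $3,214.40
Total COGS = $1,299.79 + $283.32 + $3,214.40 = $4,797.51
Ending inventory (cost pool remaining) = $1,372.79
Check: goods available $6,170.30 = COGS $4,797.51 + ending $1,372.79

COGS = $4,797.51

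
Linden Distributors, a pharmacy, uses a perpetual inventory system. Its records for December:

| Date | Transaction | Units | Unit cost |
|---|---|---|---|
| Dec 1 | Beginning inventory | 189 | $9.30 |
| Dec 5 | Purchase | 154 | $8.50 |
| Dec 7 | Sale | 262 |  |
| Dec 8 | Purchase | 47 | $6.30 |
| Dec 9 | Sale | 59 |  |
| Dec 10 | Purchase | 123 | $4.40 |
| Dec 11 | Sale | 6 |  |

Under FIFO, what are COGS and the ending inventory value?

Dec 7, 262 sold [FIFO — oldest first]: 189 @ $9.30 + 73 @ $8.50 = $2,378.20
Dec 9, 59 sold [FIFO — oldest first]: 59 @ $8.50 = $501.50
Dec 11, 6 sold [FIFO — oldest first]: 6 @ $8.50 = $51.00
Total COGS = $2,378.20 + $501.50 + $51.00 = $2,930.70
Ending inventory: 16 @ $8.50 + 47 @ $6.30 + 123 @ $4.40 = $973.30
Check: goods available $3,904.00 = COGS $2,930.70 + ending $973.30

COGS = $2,930.70; ending inventory = $973.30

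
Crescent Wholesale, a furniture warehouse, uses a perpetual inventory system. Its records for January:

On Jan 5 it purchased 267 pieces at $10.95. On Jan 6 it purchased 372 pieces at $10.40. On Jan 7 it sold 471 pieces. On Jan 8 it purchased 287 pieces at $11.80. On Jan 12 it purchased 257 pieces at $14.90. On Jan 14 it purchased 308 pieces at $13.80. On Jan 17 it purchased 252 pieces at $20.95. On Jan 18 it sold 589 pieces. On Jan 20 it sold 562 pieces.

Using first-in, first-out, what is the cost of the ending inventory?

Ending inventory = $2,534.95

Jan 7, 471 sold [FIFO — oldest first]: 267 @ $10.95 + 204 @ $10.40 = $5,045.25
Jan 18, 589 sold [FIFO — oldest first]: 168 @ $10.40 + 287 @ $11.80 + 134 @ $14.90 = $7,130.40
Jan 20, 562 sold [FIFO — oldest first]: 123 @ $14.90 + 308 @ $13.80 + 131 @ $20.95 = $8,827.55
Total COGS = $5,045.25 + $7,130.40 + $8,827.55 = $21,003.20
Ending inventory: 121 @ $20.95 = $2,534.95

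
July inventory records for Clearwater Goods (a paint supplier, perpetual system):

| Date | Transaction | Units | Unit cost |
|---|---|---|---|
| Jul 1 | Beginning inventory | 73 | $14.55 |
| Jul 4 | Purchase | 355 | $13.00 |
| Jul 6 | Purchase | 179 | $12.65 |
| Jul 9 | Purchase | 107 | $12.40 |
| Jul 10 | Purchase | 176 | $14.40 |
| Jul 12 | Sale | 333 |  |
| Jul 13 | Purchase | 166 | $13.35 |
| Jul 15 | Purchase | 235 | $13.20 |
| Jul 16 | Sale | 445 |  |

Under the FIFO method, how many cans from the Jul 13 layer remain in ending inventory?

166

Jul 12, 333 sold [FIFO — oldest first]: 73 @ $14.55 + 260 @ $13.00 = $4,442.15
Jul 16, 445 sold [FIFO — oldest first]: 95 @ $13.00 + 179 @ $12.65 + 107 @ $12.40 + 64 @ $14.40 = $5,747.75
Total COGS = $4,442.15 + $5,747.75 = $10,189.90
Ending inventory: 112 @ $14.40 + 166 @ $13.35 + 235 @ $13.20 = $6,930.90
Check: goods available $17,120.80 = COGS $10,189.90 + ending $6,930.90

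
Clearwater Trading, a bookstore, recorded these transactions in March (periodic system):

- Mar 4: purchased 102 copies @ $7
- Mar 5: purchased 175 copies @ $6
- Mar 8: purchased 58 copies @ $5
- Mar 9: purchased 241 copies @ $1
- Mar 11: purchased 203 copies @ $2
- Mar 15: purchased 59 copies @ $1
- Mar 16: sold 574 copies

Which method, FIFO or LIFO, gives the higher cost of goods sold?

FIFO COGS: 102 @ $7 + 175 @ $6 + 58 @ $5 + 239 @ $1 = $2,293
LIFO COGS: 59 @ $1 + 203 @ $2 + 241 @ $1 + 58 @ $5 + 13 @ $6 = $1,074

FIFO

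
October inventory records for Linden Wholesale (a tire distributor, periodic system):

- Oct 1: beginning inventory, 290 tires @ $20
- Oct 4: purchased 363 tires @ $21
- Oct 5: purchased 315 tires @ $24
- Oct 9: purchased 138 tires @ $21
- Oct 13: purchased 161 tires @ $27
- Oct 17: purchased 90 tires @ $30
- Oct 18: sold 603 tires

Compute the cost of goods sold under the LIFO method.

Oct 18, 603 sold [LIFO — newest first]: 90 @ $30 + 161 @ $27 + 138 @ $21 + 214 @ $24 = $15,081
Ending inventory: 290 @ $20 + 363 @ $21 + 101 @ $24 = $15,847

COGS = $15,081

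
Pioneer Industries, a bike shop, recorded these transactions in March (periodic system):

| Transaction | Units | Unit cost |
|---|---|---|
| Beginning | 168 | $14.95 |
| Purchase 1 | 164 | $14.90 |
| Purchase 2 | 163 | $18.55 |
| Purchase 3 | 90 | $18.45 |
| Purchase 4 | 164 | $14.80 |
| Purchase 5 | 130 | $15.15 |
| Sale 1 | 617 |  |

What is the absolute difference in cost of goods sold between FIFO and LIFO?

$10.90

FIFO COGS: 168 @ $14.95 + 164 @ $14.90 + 163 @ $18.55 + 90 @ $18.45 + 32 @ $14.80 = $10,112.95
LIFO COGS: 130 @ $15.15 + 164 @ $14.80 + 90 @ $18.45 + 163 @ $18.55 + 70 @ $14.90 = $10,123.85
Difference = |$10,112.95 − $10,123.85| = $10.90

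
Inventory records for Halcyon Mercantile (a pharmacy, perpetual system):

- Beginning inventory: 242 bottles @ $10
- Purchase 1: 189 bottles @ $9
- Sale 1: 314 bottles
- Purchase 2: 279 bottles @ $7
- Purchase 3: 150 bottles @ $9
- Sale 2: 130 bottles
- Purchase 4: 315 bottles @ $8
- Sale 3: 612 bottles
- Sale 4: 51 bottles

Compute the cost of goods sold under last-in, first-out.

COGS = $9,264

Sale 1 (314) [LIFO — newest first]: 189 @ $9 + 125 @ $10 = $2,951
Sale 2 (130) [LIFO — newest first]: 130 @ $9 = $1,170
Sale 3 (612) [LIFO — newest first]: 315 @ $8 + 20 @ $9 + 277 @ $7 = $4,639
Sale 4 (51) [LIFO — newest first]: 2 @ $7 + 49 @ $10 = $504
Total COGS = $2,951 + $1,170 + $4,639 + $504 = $9,264
Ending inventory: 68 @ $10 = $680
Check: goods available $9,944 = COGS $9,264 + ending $680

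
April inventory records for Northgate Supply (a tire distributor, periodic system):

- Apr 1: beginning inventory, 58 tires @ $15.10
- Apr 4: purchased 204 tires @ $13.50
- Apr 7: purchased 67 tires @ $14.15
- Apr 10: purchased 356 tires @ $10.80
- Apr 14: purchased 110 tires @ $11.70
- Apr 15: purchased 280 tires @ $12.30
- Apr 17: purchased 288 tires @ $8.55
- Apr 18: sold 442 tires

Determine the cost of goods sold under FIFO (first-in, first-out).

COGS = $5,798.25

Apr 18, 442 sold [FIFO — oldest first]: 58 @ $15.10 + 204 @ $13.50 + 67 @ $14.15 + 113 @ $10.80 = $5,798.25
Ending inventory: 243 @ $10.80 + 110 @ $11.70 + 280 @ $12.30 + 288 @ $8.55 = $9,817.80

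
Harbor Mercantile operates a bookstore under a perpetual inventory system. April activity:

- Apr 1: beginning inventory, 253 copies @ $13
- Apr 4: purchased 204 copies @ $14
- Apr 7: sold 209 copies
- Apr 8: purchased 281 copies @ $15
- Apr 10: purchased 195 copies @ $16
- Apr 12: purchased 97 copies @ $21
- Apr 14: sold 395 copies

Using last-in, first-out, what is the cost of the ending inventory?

Apr 7, 209 sold [LIFO — newest first]: 204 @ $14 + 5 @ $13 = $2,921
Apr 14, 395 sold [LIFO — newest first]: 97 @ $21 + 195 @ $16 + 103 @ $15 = $6,702
Total COGS = $2,921 + $6,702 = $9,623
Ending inventory: 248 @ $13 + 178 @ $15 = $5,894

Ending inventory = $5,894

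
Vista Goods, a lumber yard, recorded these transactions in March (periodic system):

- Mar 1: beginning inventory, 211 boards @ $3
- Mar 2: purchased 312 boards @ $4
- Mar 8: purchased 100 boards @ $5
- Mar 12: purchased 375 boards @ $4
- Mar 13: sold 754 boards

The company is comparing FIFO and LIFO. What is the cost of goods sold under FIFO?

COGS = $2,905

FIFO COGS: 211 @ $3 + 312 @ $4 + 100 @ $5 + 131 @ $4 = $2,905
LIFO COGS: 375 @ $4 + 100 @ $5 + 279 @ $4 = $3,116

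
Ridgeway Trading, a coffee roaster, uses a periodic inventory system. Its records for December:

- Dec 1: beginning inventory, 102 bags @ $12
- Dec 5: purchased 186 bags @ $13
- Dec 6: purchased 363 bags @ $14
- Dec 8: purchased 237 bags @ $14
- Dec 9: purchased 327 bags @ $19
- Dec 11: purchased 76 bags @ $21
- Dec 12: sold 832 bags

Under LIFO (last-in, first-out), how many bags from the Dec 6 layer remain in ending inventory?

Dec 12, 832 sold [LIFO — newest first]: 76 @ $21 + 327 @ $19 + 237 @ $14 + 192 @ $14 = $13,815
Ending inventory: 102 @ $12 + 186 @ $13 + 171 @ $14 = $6,036

171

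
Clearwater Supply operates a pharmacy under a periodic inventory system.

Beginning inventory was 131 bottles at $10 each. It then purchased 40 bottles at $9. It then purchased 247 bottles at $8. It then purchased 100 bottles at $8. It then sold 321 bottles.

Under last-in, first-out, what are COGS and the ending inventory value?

COGS = $2,568; ending inventory = $1,878

Sale 1 (321) [LIFO — newest first]: 100 @ $8 + 221 @ $8 = $2,568
Ending inventory: 131 @ $10 + 40 @ $9 + 26 @ $8 = $1,878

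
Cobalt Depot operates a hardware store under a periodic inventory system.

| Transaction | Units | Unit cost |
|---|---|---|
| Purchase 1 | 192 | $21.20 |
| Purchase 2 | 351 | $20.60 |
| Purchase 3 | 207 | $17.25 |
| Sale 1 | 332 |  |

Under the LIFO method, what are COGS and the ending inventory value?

Sale 1 (332) [LIFO — newest first]: 207 @ $17.25 + 125 @ $20.60 = $6,145.75
Ending inventory: 192 @ $21.20 + 226 @ $20.60 = $8,726.00

COGS = $6,145.75; ending inventory = $8,726.00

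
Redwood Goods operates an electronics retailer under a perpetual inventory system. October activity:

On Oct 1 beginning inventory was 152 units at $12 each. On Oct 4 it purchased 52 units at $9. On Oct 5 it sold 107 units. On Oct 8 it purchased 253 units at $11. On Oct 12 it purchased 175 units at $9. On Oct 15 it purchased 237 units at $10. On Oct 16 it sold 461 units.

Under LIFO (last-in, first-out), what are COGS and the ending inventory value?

COGS = $5,612; ending inventory = $3,408

Oct 5, 107 sold [LIFO — newest first]: 52 @ $9 + 55 @ $12 = $1,128
Oct 16, 461 sold [LIFO — newest first]: 237 @ $10 + 175 @ $9 + 49 @ $11 = $4,484
Total COGS = $1,128 + $4,484 = $5,612
Ending inventory: 97 @ $12 + 204 @ $11 = $3,408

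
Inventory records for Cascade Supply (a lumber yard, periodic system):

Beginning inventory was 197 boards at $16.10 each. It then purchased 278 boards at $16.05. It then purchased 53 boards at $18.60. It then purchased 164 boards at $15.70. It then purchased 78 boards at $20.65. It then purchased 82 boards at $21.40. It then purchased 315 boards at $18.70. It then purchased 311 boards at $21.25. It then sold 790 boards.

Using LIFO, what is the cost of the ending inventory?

Ending inventory = $11,131.40

Sale 1 (790) [LIFO — newest first]: 311 @ $21.25 + 315 @ $18.70 + 82 @ $21.40 + 78 @ $20.65 + 4 @ $15.70 = $15,927.55
Ending inventory: 197 @ $16.10 + 278 @ $16.05 + 53 @ $18.60 + 160 @ $15.70 = $11,131.40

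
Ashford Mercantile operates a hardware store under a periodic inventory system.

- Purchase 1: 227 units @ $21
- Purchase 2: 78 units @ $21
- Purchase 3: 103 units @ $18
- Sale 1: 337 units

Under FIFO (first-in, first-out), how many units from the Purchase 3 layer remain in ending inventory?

71

Sale 1 (337) [FIFO — oldest first]: 227 @ $21 + 78 @ $21 + 32 @ $18 = $6,981
Ending inventory: 71 @ $18 = $1,278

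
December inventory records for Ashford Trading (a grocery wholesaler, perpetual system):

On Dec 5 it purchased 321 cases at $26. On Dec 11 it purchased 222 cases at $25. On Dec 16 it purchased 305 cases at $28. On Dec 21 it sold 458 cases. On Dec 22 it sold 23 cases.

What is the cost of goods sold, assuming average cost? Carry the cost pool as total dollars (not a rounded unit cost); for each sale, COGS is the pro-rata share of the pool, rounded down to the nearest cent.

COGS = $12,726.07

After Dec 5: 321 on hand, pool $8,346.00 (≈ $26.0000 each)
After Dec 11: 543 on hand, pool $13,896.00 (≈ $25.5912 each)
After Dec 16: 848 on hand, pool $22,436.00 (≈ $26.4575 each)
Dec 21, sell 458: 458/848 × $22,436.00 → $12,117.55
Dec 22, sell 23: 23/390 × $10,318.45 → $608.52
Total COGS = $12,117.55 + $608.52 = $12,726.07
Ending inventory (cost pool remaining) = $9,709.93
Check: goods available $22,436.00 = COGS $12,726.07 + ending $9,709.93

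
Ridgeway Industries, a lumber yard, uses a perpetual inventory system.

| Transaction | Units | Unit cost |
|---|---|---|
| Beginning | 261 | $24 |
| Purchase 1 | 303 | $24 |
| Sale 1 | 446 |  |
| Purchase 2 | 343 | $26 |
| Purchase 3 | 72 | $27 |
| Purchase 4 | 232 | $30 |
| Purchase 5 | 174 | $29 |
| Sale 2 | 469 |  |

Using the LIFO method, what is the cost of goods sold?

Sale 1 (446) [LIFO — newest first]: 303 @ $24 + 143 @ $24 = $10,704
Sale 2 (469) [LIFO — newest first]: 174 @ $29 + 232 @ $30 + 63 @ $27 = $13,707
Total COGS = $10,704 + $13,707 = $24,411
Ending inventory: 118 @ $24 + 343 @ $26 + 9 @ $27 = $11,993

COGS = $24,411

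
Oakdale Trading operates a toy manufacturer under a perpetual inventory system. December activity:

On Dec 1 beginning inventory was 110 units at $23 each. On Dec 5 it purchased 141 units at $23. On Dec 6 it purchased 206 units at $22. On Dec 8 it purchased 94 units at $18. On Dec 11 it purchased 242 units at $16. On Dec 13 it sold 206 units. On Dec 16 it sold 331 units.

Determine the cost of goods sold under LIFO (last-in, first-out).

Dec 13, 206 sold [LIFO — newest first]: 206 @ $16 = $3,296
Dec 16, 331 sold [LIFO — newest first]: 36 @ $16 + 94 @ $18 + 201 @ $22 = $6,690
Total COGS = $3,296 + $6,690 = $9,986
Ending inventory: 110 @ $23 + 141 @ $23 + 5 @ $22 = $5,883
Check: goods available $15,869 = COGS $9,986 + ending $5,883

COGS = $9,986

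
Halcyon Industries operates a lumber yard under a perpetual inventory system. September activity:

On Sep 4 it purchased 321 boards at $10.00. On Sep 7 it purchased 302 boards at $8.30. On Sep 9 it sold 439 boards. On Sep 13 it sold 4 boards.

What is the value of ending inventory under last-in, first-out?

Sep 9, 439 sold [LIFO — newest first]: 302 @ $8.30 + 137 @ $10.00 = $3,876.60
Sep 13, 4 sold [LIFO — newest first]: 4 @ $10.00 = $40.00
Total COGS = $3,876.60 + $40.00 = $3,916.60
Ending inventory: 180 @ $10.00 = $1,800.00
Check: goods available $5,716.60 = COGS $3,916.60 + ending $1,800.00

Ending inventory = $1,800.00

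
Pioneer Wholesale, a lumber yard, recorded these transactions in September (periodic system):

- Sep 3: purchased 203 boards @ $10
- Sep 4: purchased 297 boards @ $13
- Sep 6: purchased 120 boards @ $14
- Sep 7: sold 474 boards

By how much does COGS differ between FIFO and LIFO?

$558

FIFO COGS: 203 @ $10 + 271 @ $13 = $5,553
LIFO COGS: 120 @ $14 + 297 @ $13 + 57 @ $10 = $6,111
Difference = |$5,553 − $6,111| = $558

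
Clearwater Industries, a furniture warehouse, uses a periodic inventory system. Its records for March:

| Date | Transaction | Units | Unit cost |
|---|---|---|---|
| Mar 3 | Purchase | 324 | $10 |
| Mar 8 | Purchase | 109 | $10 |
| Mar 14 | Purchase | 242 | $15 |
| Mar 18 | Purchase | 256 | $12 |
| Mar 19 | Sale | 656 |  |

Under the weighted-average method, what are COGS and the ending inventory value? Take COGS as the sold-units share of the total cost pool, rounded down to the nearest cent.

Mar 19, sell 656: 656/931 × $11,032.00 → $7,773.35
Ending inventory (cost pool remaining) = $3,258.65

COGS = $7,773.35; ending inventory = $3,258.65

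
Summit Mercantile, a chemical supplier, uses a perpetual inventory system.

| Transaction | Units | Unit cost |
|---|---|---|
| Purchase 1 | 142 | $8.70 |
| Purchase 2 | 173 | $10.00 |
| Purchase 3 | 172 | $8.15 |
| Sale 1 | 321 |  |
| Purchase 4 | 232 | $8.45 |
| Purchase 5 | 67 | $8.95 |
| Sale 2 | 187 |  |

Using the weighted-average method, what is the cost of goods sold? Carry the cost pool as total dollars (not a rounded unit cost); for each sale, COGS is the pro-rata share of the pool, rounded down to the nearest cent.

COGS = $4,506.75

After Purchase 1: 142 on hand, pool $1,235.40 (≈ $8.7000 each)
After Purchase 2: 315 on hand, pool $2,965.40 (≈ $9.4140 each)
After Purchase 3: 487 on hand, pool $4,367.20 (≈ $8.9676 each)
Sale 1, sell 321: 321/487 × $4,367.20 → $2,878.58
After Purchase 4: 398 on hand, pool $3,449.02 (≈ $8.6659 each)
After Purchase 5: 465 on hand, pool $4,048.67 (≈ $8.7068 each)
Sale 2, sell 187: 187/465 × $4,048.67 → $1,628.17
Total COGS = $2,878.58 + $1,628.17 = $4,506.75
Ending inventory (cost pool remaining) = $2,420.50
Check: goods available $6,927.25 = COGS $4,506.75 + ending $2,420.50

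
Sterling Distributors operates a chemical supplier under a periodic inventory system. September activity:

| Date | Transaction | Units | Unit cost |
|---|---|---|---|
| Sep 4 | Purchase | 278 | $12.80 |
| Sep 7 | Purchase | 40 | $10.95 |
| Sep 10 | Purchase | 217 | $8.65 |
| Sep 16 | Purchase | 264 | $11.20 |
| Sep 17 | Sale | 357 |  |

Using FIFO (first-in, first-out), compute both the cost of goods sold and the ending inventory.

COGS = $4,333.75; ending inventory = $4,496.50

Sep 17, 357 sold [FIFO — oldest first]: 278 @ $12.80 + 40 @ $10.95 + 39 @ $8.65 = $4,333.75
Ending inventory: 178 @ $8.65 + 264 @ $11.20 = $4,496.50
Check: goods available $8,830.25 = COGS $4,333.75 + ending $4,496.50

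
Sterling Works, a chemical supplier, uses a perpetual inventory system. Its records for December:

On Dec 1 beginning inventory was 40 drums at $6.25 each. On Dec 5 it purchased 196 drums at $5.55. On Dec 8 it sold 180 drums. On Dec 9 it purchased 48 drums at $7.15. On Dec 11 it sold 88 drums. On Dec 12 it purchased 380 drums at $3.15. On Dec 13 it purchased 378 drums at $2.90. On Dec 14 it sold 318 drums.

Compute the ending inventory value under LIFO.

Ending inventory = $1,471.00

Dec 8, 180 sold [LIFO — newest first]: 180 @ $5.55 = $999.00
Dec 11, 88 sold [LIFO — newest first]: 48 @ $7.15 + 16 @ $5.55 + 24 @ $6.25 = $582.00
Dec 14, 318 sold [LIFO — newest first]: 318 @ $2.90 = $922.20
Total COGS = $999.00 + $582.00 + $922.20 = $2,503.20
Ending inventory: 16 @ $6.25 + 380 @ $3.15 + 60 @ $2.90 = $1,471.00
Check: goods available $3,974.20 = COGS $2,503.20 + ending $1,471.00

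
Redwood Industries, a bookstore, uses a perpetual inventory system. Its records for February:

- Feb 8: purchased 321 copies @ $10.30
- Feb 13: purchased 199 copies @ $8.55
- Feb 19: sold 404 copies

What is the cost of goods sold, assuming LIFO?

COGS = $3,812.95

Feb 19, 404 sold [LIFO — newest first]: 199 @ $8.55 + 205 @ $10.30 = $3,812.95
Ending inventory: 116 @ $10.30 = $1,194.80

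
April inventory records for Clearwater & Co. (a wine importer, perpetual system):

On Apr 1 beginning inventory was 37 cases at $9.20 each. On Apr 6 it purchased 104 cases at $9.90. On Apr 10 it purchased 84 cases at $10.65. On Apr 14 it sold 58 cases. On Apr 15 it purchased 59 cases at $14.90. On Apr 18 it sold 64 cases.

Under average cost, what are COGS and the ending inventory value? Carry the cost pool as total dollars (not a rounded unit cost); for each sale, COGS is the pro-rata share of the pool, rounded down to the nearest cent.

COGS = $1,308.69; ending inventory = $1,835.01

After Apr 1: 37 on hand, pool $340.40 (≈ $9.2000 each)
After Apr 6: 141 on hand, pool $1,370.00 (≈ $9.7163 each)
After Apr 10: 225 on hand, pool $2,264.60 (≈ $10.0649 each)
Apr 14, sell 58: 58/225 × $2,264.60 → $583.76
After Apr 15: 226 on hand, pool $2,559.94 (≈ $11.3272 each)
Apr 18, sell 64: 64/226 × $2,559.94 → $724.93
Total COGS = $583.76 + $724.93 = $1,308.69
Ending inventory (cost pool remaining) = $1,835.01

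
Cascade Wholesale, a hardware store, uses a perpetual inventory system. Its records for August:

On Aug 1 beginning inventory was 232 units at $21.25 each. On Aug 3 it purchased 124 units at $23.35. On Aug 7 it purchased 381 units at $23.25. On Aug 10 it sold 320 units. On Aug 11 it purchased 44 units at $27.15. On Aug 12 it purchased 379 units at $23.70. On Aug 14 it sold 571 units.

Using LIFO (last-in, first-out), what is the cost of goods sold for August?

COGS = $21,066.60

Aug 10, 320 sold [LIFO — newest first]: 320 @ $23.25 = $7,440.00
Aug 14, 571 sold [LIFO — newest first]: 379 @ $23.70 + 44 @ $27.15 + 61 @ $23.25 + 87 @ $23.35 = $13,626.60
Total COGS = $7,440.00 + $13,626.60 = $21,066.60
Ending inventory: 232 @ $21.25 + 37 @ $23.35 = $5,793.95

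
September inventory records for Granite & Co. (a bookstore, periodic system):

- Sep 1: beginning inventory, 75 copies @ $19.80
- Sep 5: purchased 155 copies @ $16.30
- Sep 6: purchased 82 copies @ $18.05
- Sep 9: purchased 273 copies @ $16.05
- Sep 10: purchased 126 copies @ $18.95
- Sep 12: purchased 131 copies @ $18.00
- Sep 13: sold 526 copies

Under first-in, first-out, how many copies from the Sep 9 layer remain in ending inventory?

59

Sep 13, 526 sold [FIFO — oldest first]: 75 @ $19.80 + 155 @ $16.30 + 82 @ $18.05 + 214 @ $16.05 = $8,926.30
Ending inventory: 59 @ $16.05 + 126 @ $18.95 + 131 @ $18.00 = $5,692.65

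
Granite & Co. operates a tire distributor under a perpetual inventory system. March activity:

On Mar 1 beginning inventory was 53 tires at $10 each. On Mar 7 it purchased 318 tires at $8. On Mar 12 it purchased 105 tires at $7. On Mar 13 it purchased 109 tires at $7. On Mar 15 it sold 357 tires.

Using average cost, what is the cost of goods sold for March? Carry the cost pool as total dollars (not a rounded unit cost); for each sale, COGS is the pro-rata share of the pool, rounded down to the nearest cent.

COGS = $2,790.09

After Mar 1: 53 on hand, pool $530.00 (≈ $10.0000 each)
After Mar 7: 371 on hand, pool $3,074.00 (≈ $8.2857 each)
After Mar 12: 476 on hand, pool $3,809.00 (≈ $8.0021 each)
After Mar 13: 585 on hand, pool $4,572.00 (≈ $7.8154 each)
Mar 15, sell 357: 357/585 × $4,572.00 → $2,790.09
Ending inventory (cost pool remaining) = $1,781.91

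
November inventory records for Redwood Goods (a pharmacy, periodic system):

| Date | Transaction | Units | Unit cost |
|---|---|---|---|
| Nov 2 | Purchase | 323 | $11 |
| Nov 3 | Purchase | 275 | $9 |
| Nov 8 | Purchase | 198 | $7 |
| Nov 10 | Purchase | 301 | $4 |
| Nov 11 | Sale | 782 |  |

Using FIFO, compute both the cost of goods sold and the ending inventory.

Nov 11, 782 sold [FIFO — oldest first]: 323 @ $11 + 275 @ $9 + 184 @ $7 = $7,316
Ending inventory: 14 @ $7 + 301 @ $4 = $1,302
Check: goods available $8,618 = COGS $7,316 + ending $1,302

COGS = $7,316; ending inventory = $1,302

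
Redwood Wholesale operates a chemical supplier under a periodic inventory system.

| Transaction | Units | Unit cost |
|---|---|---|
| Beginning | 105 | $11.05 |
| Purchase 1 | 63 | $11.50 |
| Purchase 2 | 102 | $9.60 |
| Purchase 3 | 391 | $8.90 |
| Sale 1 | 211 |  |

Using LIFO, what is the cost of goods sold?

Sale 1 (211) [LIFO — newest first]: 211 @ $8.90 = $1,877.90
Ending inventory: 105 @ $11.05 + 63 @ $11.50 + 102 @ $9.60 + 180 @ $8.90 = $4,465.95
Check: goods available $6,343.85 = COGS $1,877.90 + ending $4,465.95

COGS = $1,877.90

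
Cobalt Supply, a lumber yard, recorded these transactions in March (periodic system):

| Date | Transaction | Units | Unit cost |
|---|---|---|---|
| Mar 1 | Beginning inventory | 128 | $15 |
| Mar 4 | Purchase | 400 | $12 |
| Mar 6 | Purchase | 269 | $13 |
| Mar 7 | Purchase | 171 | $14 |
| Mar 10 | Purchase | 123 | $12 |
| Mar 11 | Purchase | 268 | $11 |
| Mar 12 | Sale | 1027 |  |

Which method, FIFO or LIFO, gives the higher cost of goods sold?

FIFO

FIFO COGS: 128 @ $15 + 400 @ $12 + 269 @ $13 + 171 @ $14 + 59 @ $12 = $13,319
LIFO COGS: 268 @ $11 + 123 @ $12 + 171 @ $14 + 269 @ $13 + 196 @ $12 = $12,667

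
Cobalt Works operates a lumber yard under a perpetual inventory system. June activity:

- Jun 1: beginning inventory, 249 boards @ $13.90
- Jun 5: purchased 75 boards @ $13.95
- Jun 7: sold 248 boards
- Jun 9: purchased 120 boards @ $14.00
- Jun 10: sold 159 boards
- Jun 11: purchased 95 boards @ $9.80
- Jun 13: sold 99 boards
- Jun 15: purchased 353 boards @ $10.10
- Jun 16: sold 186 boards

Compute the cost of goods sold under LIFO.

COGS = $8,538.25

Jun 7, 248 sold [LIFO — newest first]: 75 @ $13.95 + 173 @ $13.90 = $3,450.95
Jun 10, 159 sold [LIFO — newest first]: 120 @ $14.00 + 39 @ $13.90 = $2,222.10
Jun 13, 99 sold [LIFO — newest first]: 95 @ $9.80 + 4 @ $13.90 = $986.60
Jun 16, 186 sold [LIFO — newest first]: 186 @ $10.10 = $1,878.60
Total COGS = $3,450.95 + $2,222.10 + $986.60 + $1,878.60 = $8,538.25
Ending inventory: 33 @ $13.90 + 167 @ $10.10 = $2,145.40
Check: goods available $10,683.65 = COGS $8,538.25 + ending $2,145.40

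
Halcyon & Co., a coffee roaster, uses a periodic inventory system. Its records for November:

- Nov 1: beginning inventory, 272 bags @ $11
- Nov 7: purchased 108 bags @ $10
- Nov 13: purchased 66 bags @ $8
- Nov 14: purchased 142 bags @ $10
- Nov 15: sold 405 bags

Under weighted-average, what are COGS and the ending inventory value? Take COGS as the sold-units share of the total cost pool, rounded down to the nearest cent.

Nov 15, sell 405: 405/588 × $6,020.00 → $4,146.42
Ending inventory (cost pool remaining) = $1,873.58

COGS = $4,146.42; ending inventory = $1,873.58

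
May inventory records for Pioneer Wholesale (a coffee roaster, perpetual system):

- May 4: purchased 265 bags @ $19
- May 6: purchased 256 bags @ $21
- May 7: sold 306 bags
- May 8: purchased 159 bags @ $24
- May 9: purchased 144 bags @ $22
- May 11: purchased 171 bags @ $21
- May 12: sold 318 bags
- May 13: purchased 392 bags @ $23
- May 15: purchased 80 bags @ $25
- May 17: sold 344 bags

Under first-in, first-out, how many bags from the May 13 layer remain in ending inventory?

392

May 7, 306 sold [FIFO — oldest first]: 265 @ $19 + 41 @ $21 = $5,896
May 12, 318 sold [FIFO — oldest first]: 215 @ $21 + 103 @ $24 = $6,987
May 17, 344 sold [FIFO — oldest first]: 56 @ $24 + 144 @ $22 + 144 @ $21 = $7,536
Total COGS = $5,896 + $6,987 + $7,536 = $20,419
Ending inventory: 27 @ $21 + 392 @ $23 + 80 @ $25 = $11,583
Check: goods available $32,002 = COGS $20,419 + ending $11,583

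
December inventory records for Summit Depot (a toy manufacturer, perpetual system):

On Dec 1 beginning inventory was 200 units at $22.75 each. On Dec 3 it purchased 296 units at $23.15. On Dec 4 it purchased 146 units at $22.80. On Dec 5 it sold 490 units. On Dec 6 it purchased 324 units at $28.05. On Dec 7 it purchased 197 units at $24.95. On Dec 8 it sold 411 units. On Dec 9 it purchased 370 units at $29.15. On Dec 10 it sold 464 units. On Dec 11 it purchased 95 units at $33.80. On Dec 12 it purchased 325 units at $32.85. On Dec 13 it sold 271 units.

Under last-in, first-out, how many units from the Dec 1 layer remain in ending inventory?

152

Dec 5, 490 sold [LIFO — newest first]: 146 @ $22.80 + 296 @ $23.15 + 48 @ $22.75 = $11,273.20
Dec 8, 411 sold [LIFO — newest first]: 197 @ $24.95 + 214 @ $28.05 = $10,917.85
Dec 10, 464 sold [LIFO — newest first]: 370 @ $29.15 + 94 @ $28.05 = $13,422.20
Dec 13, 271 sold [LIFO — newest first]: 271 @ $32.85 = $8,902.35
Total COGS = $11,273.20 + $10,917.85 + $13,422.20 + $8,902.35 = $44,515.60
Ending inventory: 152 @ $22.75 + 16 @ $28.05 + 95 @ $33.80 + 54 @ $32.85 = $8,891.70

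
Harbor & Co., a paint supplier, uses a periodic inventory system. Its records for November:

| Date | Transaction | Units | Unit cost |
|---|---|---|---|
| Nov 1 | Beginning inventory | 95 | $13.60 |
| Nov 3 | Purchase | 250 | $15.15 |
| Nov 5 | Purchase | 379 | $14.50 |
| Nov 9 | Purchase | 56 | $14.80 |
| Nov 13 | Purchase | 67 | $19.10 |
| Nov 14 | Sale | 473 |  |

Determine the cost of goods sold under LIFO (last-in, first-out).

Nov 14, 473 sold [LIFO — newest first]: 67 @ $19.10 + 56 @ $14.80 + 350 @ $14.50 = $7,183.50
Ending inventory: 95 @ $13.60 + 250 @ $15.15 + 29 @ $14.50 = $5,500.00

COGS = $7,183.50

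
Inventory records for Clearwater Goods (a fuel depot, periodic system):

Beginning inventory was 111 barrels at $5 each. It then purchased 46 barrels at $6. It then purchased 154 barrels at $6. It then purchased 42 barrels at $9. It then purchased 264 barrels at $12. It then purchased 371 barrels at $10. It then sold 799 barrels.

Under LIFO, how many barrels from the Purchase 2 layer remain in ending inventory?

Sale 1 (799) [LIFO — newest first]: 371 @ $10 + 264 @ $12 + 42 @ $9 + 122 @ $6 = $7,988
Ending inventory: 111 @ $5 + 46 @ $6 + 32 @ $6 = $1,023
Check: goods available $9,011 = COGS $7,988 + ending $1,023

32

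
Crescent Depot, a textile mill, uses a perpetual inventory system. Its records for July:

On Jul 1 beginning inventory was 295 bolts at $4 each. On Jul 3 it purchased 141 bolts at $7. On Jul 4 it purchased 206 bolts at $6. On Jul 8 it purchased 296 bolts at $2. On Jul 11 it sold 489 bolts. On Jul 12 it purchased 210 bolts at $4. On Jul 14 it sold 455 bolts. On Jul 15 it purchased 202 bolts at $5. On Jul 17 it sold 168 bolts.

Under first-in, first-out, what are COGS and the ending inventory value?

Jul 11, 489 sold [FIFO — oldest first]: 295 @ $4 + 141 @ $7 + 53 @ $6 = $2,485
Jul 14, 455 sold [FIFO — oldest first]: 153 @ $6 + 296 @ $2 + 6 @ $4 = $1,534
Jul 17, 168 sold [FIFO — oldest first]: 168 @ $4 = $672
Total COGS = $2,485 + $1,534 + $672 = $4,691
Ending inventory: 36 @ $4 + 202 @ $5 = $1,154

COGS = $4,691; ending inventory = $1,154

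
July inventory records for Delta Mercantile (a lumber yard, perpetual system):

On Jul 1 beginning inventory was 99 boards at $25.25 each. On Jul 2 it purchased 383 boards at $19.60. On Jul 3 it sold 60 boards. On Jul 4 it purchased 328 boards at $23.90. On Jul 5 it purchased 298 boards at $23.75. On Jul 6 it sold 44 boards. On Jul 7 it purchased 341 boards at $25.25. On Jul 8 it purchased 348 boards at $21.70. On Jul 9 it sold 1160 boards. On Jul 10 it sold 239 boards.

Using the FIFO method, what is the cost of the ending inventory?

Ending inventory = $6,379.80

Jul 3, 60 sold [FIFO — oldest first]: 60 @ $25.25 = $1,515.00
Jul 6, 44 sold [FIFO — oldest first]: 39 @ $25.25 + 5 @ $19.60 = $1,082.75
Jul 9, 1160 sold [FIFO — oldest first]: 378 @ $19.60 + 328 @ $23.90 + 298 @ $23.75 + 156 @ $25.25 = $26,264.50
Jul 10, 239 sold [FIFO — oldest first]: 185 @ $25.25 + 54 @ $21.70 = $5,843.05
Total COGS = $1,515.00 + $1,082.75 + $26,264.50 + $5,843.05 = $34,705.30
Ending inventory: 294 @ $21.70 = $6,379.80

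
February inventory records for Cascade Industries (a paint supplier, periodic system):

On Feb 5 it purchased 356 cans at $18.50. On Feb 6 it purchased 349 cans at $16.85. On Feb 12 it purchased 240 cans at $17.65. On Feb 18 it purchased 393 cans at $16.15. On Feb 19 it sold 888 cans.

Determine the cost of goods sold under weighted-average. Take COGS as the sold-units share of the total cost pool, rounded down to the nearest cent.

Feb 19, sell 888: 888/1338 × $23,049.60 → $15,297.49
Ending inventory (cost pool remaining) = $7,752.11
Check: goods available $23,049.60 = COGS $15,297.49 + ending $7,752.11

COGS = $15,297.49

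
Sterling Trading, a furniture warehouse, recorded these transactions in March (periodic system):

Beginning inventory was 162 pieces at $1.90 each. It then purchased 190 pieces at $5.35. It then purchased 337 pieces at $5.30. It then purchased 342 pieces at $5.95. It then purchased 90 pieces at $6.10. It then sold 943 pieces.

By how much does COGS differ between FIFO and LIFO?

$679.20

FIFO COGS: 162 @ $1.90 + 190 @ $5.35 + 337 @ $5.30 + 254 @ $5.95 = $4,621.70
LIFO COGS: 90 @ $6.10 + 342 @ $5.95 + 337 @ $5.30 + 174 @ $5.35 = $5,300.90
Difference = |$4,621.70 − $5,300.90| = $679.20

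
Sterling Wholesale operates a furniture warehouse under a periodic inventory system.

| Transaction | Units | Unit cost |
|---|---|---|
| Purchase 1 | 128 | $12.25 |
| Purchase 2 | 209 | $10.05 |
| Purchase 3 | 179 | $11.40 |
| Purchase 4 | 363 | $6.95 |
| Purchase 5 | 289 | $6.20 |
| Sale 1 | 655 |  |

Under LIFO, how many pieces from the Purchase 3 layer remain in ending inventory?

Sale 1 (655) [LIFO — newest first]: 289 @ $6.20 + 363 @ $6.95 + 3 @ $11.40 = $4,348.85
Ending inventory: 128 @ $12.25 + 209 @ $10.05 + 176 @ $11.40 = $5,674.85

176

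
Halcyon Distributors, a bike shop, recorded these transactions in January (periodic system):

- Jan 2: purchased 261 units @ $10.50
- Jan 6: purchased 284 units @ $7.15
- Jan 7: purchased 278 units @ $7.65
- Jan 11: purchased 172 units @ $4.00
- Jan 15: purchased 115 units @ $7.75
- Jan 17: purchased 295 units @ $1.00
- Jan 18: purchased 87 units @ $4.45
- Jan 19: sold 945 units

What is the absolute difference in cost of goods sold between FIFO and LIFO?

FIFO COGS: 261 @ $10.50 + 284 @ $7.15 + 278 @ $7.65 + 122 @ $4.00 = $7,385.80
LIFO COGS: 87 @ $4.45 + 295 @ $1.00 + 115 @ $7.75 + 172 @ $4.00 + 276 @ $7.65 = $4,372.80
Difference = |$7,385.80 − $4,372.80| = $3,013.00

$3,013.00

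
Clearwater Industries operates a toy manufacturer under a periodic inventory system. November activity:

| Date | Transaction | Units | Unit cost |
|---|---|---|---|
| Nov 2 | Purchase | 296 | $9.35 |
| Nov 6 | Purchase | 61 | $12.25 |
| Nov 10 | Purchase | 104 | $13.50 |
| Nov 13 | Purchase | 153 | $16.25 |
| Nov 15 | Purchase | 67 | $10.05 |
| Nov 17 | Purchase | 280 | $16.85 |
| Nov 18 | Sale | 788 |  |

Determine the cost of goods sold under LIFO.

Nov 18, 788 sold [LIFO — newest first]: 280 @ $16.85 + 67 @ $10.05 + 153 @ $16.25 + 104 @ $13.50 + 61 @ $12.25 + 123 @ $9.35 = $11,178.90
Ending inventory: 173 @ $9.35 = $1,617.55

COGS = $11,178.90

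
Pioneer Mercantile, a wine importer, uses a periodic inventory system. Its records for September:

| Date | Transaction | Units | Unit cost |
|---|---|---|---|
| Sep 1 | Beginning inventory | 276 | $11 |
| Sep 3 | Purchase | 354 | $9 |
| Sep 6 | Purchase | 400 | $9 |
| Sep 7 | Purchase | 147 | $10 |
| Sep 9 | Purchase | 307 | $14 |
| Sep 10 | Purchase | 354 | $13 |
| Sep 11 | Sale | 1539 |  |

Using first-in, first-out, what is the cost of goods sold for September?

COGS = $16,305

Sep 11, 1539 sold [FIFO — oldest first]: 276 @ $11 + 354 @ $9 + 400 @ $9 + 147 @ $10 + 307 @ $14 + 55 @ $13 = $16,305
Ending inventory: 299 @ $13 = $3,887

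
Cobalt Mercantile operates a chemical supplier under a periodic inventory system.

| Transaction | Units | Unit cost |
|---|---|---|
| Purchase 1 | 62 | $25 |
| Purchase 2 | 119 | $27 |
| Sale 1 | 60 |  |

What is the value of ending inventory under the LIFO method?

Ending inventory = $3,143

Sale 1 (60) [LIFO — newest first]: 60 @ $27 = $1,620
Ending inventory: 62 @ $25 + 59 @ $27 = $3,143
Check: goods available $4,763 = COGS $1,620 + ending $3,143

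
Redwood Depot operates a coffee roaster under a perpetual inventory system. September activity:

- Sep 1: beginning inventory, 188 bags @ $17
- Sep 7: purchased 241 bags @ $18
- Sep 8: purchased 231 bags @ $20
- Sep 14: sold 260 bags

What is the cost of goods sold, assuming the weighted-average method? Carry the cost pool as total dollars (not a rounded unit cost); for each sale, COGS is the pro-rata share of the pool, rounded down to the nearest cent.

COGS = $4,787.93

After Sep 1: 188 on hand, pool $3,196.00 (≈ $17.0000 each)
After Sep 7: 429 on hand, pool $7,534.00 (≈ $17.5618 each)
After Sep 8: 660 on hand, pool $12,154.00 (≈ $18.4152 each)
Sep 14, sell 260: 260/660 × $12,154.00 → $4,787.93
Ending inventory (cost pool remaining) = $7,366.07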